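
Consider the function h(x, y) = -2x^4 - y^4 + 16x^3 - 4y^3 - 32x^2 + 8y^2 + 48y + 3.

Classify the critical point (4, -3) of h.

local maximum

The mixed partial ∂²h/∂x∂y is 0, so the Hessian at any point is diag(h_xx, h_yy) = diag(8(-3x^2 + 12x - 8), 4(-3y^2 - 6y + 4)).
At (4, -3): H = diag(-64, -20).
Both eigenvalues are negative, so H is negative definite: a local maximum.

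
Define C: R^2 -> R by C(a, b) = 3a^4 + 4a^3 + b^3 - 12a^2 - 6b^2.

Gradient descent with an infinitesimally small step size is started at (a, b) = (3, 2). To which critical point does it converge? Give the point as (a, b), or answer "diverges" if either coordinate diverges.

C is separable, so gradient descent decouples: a follows -∂C/∂a, b follows -∂C/∂b.
∂C/∂a = 12a(a - 1)(a + 2); at a=3 this is 360, so a decreases.
∂C/∂b = 3b(b - 4); at b=2 this is -12, so b increases.
a converges to its nearest critical value 1 (a local min of the a-part); b converges to 4. The iterate converges to (1, 4).

(1, 4)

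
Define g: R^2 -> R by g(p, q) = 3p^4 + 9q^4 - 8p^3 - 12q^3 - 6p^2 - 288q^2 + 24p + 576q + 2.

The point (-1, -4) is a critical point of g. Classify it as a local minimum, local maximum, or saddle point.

local minimum

The mixed partial ∂²g/∂p∂q is 0, so the Hessian at any point is diag(g_pp, g_qq) = diag(12(3p^2 - 4p - 1), 36(3q^2 - 2q - 16)).
At (-1, -4): H = diag(72, 1440).
Both eigenvalues are positive, so H is positive definite: a local minimum.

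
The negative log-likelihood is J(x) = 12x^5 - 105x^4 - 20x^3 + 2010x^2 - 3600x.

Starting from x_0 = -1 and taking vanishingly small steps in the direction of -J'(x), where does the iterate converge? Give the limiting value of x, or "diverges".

J'(x) = 60(x - 5)(x - 4)(x - 1)(x + 3), so J'(-1) = -7200.
Gradient descent moves in the -J' direction, i.e. x is increasing.
The nearest critical point in that direction is x = 1, where J'' = 2880 > 0 (a local minimum). The iterate converges there.

1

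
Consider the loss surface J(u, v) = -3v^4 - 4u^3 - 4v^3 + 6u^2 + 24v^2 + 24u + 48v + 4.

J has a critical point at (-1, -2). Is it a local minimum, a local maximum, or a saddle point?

The mixed partial ∂²J/∂u∂v is 0, so the Hessian at any point is diag(J_uu, J_vv) = diag(12(-2u + 1), 12(-3v^2 - 2v + 4)).
At (-1, -2): H = diag(36, -48).
The eigenvalues have opposite signs, so H is indefinite: a saddle point.

saddle point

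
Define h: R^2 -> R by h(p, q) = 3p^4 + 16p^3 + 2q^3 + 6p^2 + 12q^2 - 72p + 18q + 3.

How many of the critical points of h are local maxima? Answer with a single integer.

h separates as a function of p plus a function of q, so ∇h=0 decouples.
∂h/∂p = 12(p - 1)(p + 2)(p + 3) = 0 at p ∈ {-3, -2, 1}; ∂h/∂q = 6(q + 1)(q + 3) = 0 at q ∈ {-3, -1}.
The Hessian is diagonal: diag(h_pp, h_qq). Second derivatives: h_pp(-3)=48, h_pp(-2)=-36, h_pp(1)=144; h_qq(-3)=-12, h_qq(-1)=12.
Local maxima occur where both diagonal entries negative: (-2, -3). Count: 1.

1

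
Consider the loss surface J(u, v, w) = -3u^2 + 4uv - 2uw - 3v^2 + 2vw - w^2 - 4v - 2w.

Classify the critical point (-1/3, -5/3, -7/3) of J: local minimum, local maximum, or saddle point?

local maximum

The Hessian is constant: H = [[-6, 4, -2], [4, -6, 2], [-2, 2, -2]].
Leading principal minors: Δ₁ = -6, Δ₂ = 20, Δ₃ = -24.
The minors alternate sign starting negative (−, +, −), so H is negative definite: a local maximum.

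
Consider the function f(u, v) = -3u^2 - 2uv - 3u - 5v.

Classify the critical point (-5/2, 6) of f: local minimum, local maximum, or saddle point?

The Hessian of f is constant: H = [[-6, -2], [-2, 0]].
det(H) = (-6)·0 − (-2)² = -4.
Since det(H) < 0, H is indefinite and the critical point is a saddle point.

saddle point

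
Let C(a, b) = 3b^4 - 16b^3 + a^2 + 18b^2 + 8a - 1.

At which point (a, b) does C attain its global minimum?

C(a,b) separates as P(a) + Q(b) − 1, so its minimum is min P + min Q − 1.
P'(a) = 2a + 8 vanishes at a ∈ {-4}; Q'(b) = 12b(b - 3)(b - 1) vanishes at b ∈ {0, 1, 3}.
Local minima of P (where P''>0): P(-4)=-16. Local minima of Q: Q(0)=0, Q(3)=-27.
So the global minimum of C is P(-4) + Q(3) − 1 = -16 − 27 − 1 = -44, attained at (-4, 3).

(-4, 3)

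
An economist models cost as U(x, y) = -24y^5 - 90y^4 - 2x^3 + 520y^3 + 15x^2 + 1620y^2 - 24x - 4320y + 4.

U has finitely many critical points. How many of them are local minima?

U separates as a function of x plus a function of y, so ∇U=0 decouples.
∂U/∂x = -6(x - 4)(x - 1) = 0 at x ∈ {1, 4}; ∂U/∂y = -120(y - 3)(y - 1)(y + 3)(y + 4) = 0 at y ∈ {-4, -3, 1, 3}.
The Hessian is diagonal: diag(U_xx, U_yy). Second derivatives: U_xx(1)=18, U_xx(4)=-18; U_yy(-4)=4200, U_yy(-3)=-2880, U_yy(1)=4800, U_yy(3)=-10080.
Local minima occur where both diagonal entries positive: (1, -4), (1, 1). Count: 2.

2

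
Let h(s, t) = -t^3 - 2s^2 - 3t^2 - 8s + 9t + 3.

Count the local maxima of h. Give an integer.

h separates as a function of s plus a function of t, so ∇h=0 decouples.
∂h/∂s = -4(s + 2) = 0 at s ∈ {-2}; ∂h/∂t = -3(t - 1)(t + 3) = 0 at t ∈ {-3, 1}.
The Hessian is diagonal: diag(h_ss, h_tt). Second derivatives: h_ss(-2)=-4; h_tt(-3)=12, h_tt(1)=-12.
Local maxima occur where both diagonal entries negative: (-2, 1). Count: 1.

1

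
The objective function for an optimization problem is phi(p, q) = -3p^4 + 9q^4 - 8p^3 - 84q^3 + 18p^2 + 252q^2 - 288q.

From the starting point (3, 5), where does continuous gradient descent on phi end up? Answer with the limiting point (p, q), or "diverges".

diverges

phi is separable, so gradient descent decouples: p follows -∂phi/∂p, q follows -∂phi/∂q.
∂phi/∂p = -12p(p - 1)(p + 3); at p=3 this is -432, so p increases.
∂phi/∂q = 36(q - 4)(q - 2)(q - 1); at q=5 this is 432, so q decreases.
The p-coordinate has no critical point in that direction and runs off to infinity.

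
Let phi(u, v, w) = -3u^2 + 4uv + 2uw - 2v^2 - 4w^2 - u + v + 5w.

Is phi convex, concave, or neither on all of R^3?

concave

phi is quadratic, so its Hessian is the constant matrix H = [[-6, 4, 2], [4, -4, 0], [2, 0, -8]].
Leading principal minors: -6, 8, -48.
Signs alternate −, +, − ⇒ H ≺ 0 ⇒ concave.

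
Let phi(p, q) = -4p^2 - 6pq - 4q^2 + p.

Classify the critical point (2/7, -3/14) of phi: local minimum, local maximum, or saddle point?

The Hessian of phi is constant: H = [[-8, -6], [-6, -8]].
det(H) = (-8)·(-8) − (-6)² = 28.
det(H) > 0 and tr(H) = -16 < 0, so H is negative definite and the point is a local maximum.

local maximum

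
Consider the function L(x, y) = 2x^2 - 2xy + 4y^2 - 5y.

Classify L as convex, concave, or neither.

L is quadratic, so its Hessian is the constant matrix H = [[4, -2], [-2, 8]].
det(H) = 28, tr(H) = 12.
det(H) > 0 and tr(H) > 0, so H is positive definite everywhere: convex.

convex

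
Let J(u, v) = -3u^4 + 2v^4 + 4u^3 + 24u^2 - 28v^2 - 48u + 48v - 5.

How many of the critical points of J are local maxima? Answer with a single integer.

J separates as a function of u plus a function of v, so ∇J=0 decouples.
∂J/∂u = -12(u - 2)(u - 1)(u + 2) = 0 at u ∈ {-2, 1, 2}; ∂J/∂v = 8(v - 2)(v - 1)(v + 3) = 0 at v ∈ {-3, 1, 2}.
The Hessian is diagonal: diag(J_uu, J_vv). Second derivatives: J_uu(-2)=-144, J_uu(1)=36, J_uu(2)=-48; J_vv(-3)=160, J_vv(1)=-32, J_vv(2)=40.
Local maxima occur where both diagonal entries negative: (-2, 1), (2, 1). Count: 2.

2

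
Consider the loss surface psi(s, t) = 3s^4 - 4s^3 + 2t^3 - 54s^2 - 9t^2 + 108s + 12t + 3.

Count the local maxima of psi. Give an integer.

1

psi separates as a function of s plus a function of t, so ∇psi=0 decouples.
∂psi/∂s = 12(s - 3)(s - 1)(s + 3) = 0 at s ∈ {-3, 1, 3}; ∂psi/∂t = 6(t - 2)(t - 1) = 0 at t ∈ {1, 2}.
The Hessian is diagonal: diag(psi_ss, psi_tt). Second derivatives: psi_ss(-3)=288, psi_ss(1)=-96, psi_ss(3)=144; psi_tt(1)=-6, psi_tt(2)=6.
Local maxima occur where both diagonal entries negative: (1, 1). Count: 1.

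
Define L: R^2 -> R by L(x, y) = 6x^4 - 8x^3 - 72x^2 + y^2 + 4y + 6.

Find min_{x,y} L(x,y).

-376

L(x,y) separates as P(x) + Q(y) + 6, so its minimum is min P + min Q + 6.
P'(x) = 24x(x - 3)(x + 2) vanishes at x ∈ {-2, 0, 3}; Q'(y) = 2y + 4 vanishes at y ∈ {-2}.
Local minima of P (where P''>0): P(-2)=-128, P(3)=-378. Local minima of Q: Q(-2)=-4.
So the global minimum of L is P(3) + Q(-2) + 6 = -378 − 4 + 6 = -376, attained at (3, -2).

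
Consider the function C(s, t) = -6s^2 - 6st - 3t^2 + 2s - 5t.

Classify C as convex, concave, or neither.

C is quadratic, so its Hessian is the constant matrix H = [[-12, -6], [-6, -6]].
det(H) = 36, tr(H) = -18.
det(H) > 0 and tr(H) < 0, so H is negative definite everywhere: concave.

concave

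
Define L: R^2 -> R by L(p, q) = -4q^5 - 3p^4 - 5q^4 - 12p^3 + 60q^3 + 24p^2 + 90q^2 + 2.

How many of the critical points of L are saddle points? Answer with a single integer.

6

L separates as a function of p plus a function of q, so ∇L=0 decouples.
∂L/∂p = -12p(p - 1)(p + 4) = 0 at p ∈ {-4, 0, 1}; ∂L/∂q = -20q(q - 3)(q + 1)(q + 3) = 0 at q ∈ {-3, -1, 0, 3}.
The Hessian is diagonal: diag(L_pp, L_qq). Second derivatives: L_pp(-4)=-240, L_pp(0)=48, L_pp(1)=-60; L_qq(-3)=720, L_qq(-1)=-160, L_qq(0)=180, L_qq(3)=-1440.
Saddle points occur where the two diagonal entries have opposite signs: (-4, -3), (-4, 0), (0, -1), (0, 3), (1, -3), (1, 0). Count: 6.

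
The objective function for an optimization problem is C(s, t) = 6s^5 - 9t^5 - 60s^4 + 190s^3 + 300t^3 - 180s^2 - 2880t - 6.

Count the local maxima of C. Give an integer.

4

C separates as a function of s plus a function of t, so ∇C=0 decouples.
∂C/∂s = 30s(s - 4)(s - 3)(s - 1) = 0 at s ∈ {0, 1, 3, 4}; ∂C/∂t = -45(t - 4)(t - 2)(t + 2)(t + 4) = 0 at t ∈ {-4, -2, 2, 4}.
The Hessian is diagonal: diag(C_ss, C_tt). Second derivatives: C_ss(0)=-360, C_ss(1)=180, C_ss(3)=-180, C_ss(4)=360; C_tt(-4)=4320, C_tt(-2)=-2160, C_tt(2)=2160, C_tt(4)=-4320.
Local maxima occur where both diagonal entries negative: (0, -2), (0, 4), (3, -2), (3, 4). Count: 4.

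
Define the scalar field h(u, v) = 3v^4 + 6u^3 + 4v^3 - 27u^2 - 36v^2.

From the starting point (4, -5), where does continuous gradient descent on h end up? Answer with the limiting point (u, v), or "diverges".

h is separable, so gradient descent decouples: u follows -∂h/∂u, v follows -∂h/∂v.
∂h/∂u = 18u(u - 3); at u=4 this is 72, so u decreases.
∂h/∂v = 12v(v - 2)(v + 3); at v=-5 this is -840, so v increases.
u converges to its nearest critical value 3 (a local min of the u-part); v converges to -3. The iterate converges to (3, -3).

(3, -3)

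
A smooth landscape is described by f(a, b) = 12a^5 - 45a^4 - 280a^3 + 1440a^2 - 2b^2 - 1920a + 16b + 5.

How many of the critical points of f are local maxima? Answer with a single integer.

f separates as a function of a plus a function of b, so ∇f=0 decouples.
∂f/∂a = 60(a - 4)(a - 2)(a - 1)(a + 4) = 0 at a ∈ {-4, 1, 2, 4}; ∂f/∂b = -4(b - 4) = 0 at b ∈ {4}.
The Hessian is diagonal: diag(f_aa, f_bb). Second derivatives: f_aa(-4)=-14400, f_aa(1)=900, f_aa(2)=-720, f_aa(4)=2880; f_bb(4)=-4.
Local maxima occur where both diagonal entries negative: (-4, 4), (2, 4). Count: 2.

2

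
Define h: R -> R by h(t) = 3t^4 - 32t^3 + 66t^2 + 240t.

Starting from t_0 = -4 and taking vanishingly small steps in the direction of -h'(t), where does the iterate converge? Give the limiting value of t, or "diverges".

-1

h'(t) = 12(t - 5)(t - 4)(t + 1), so h'(-4) = -2592.
Gradient descent moves in the -h' direction, i.e. t is increasing.
The nearest critical point in that direction is t = -1, where h'' = 360 > 0 (a local minimum). The iterate converges there.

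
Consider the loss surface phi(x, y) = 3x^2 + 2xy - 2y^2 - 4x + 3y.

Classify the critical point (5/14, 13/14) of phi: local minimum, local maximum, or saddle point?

saddle point

The Hessian of phi is constant: H = [[6, 2], [2, -4]].
det(H) = 6·(-4) − 2² = -28.
Since det(H) < 0, H is indefinite and the critical point is a saddle point.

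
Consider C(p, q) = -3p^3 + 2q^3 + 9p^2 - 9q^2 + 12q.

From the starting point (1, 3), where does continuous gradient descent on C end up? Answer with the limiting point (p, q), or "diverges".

(0, 2)

C is separable, so gradient descent decouples: p follows -∂C/∂p, q follows -∂C/∂q.
∂C/∂p = -9p(p - 2); at p=1 this is 9, so p decreases.
∂C/∂q = 6(q - 2)(q - 1); at q=3 this is 12, so q decreases.
p converges to its nearest critical value 0 (a local min of the p-part); q converges to 2. The iterate converges to (0, 2).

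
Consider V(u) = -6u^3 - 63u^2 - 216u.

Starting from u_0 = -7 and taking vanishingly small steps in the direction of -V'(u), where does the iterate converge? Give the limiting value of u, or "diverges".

-4

V'(u) = -18(u + 3)(u + 4), so V'(-7) = -216.
Gradient descent moves in the -V' direction, i.e. u is increasing.
The nearest critical point in that direction is u = -4, where V'' = 18 > 0 (a local minimum). The iterate converges there.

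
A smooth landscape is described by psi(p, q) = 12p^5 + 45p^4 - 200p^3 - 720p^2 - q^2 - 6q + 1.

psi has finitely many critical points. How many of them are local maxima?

psi separates as a function of p plus a function of q, so ∇psi=0 decouples.
∂psi/∂p = 60p(p - 3)(p + 2)(p + 4) = 0 at p ∈ {-4, -2, 0, 3}; ∂psi/∂q = -2(q + 3) = 0 at q ∈ {-3}.
The Hessian is diagonal: diag(psi_pp, psi_qq). Second derivatives: psi_pp(-4)=-3360, psi_pp(-2)=1200, psi_pp(0)=-1440, psi_pp(3)=6300; psi_qq(-3)=-2.
Local maxima occur where both diagonal entries negative: (-4, -3), (0, -3). Count: 2.

2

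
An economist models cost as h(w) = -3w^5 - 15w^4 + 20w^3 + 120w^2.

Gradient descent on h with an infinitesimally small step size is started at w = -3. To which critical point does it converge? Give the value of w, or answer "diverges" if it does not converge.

h'(w) = -15w(w - 2)(w + 2)(w + 4), so h'(-3) = 225.
Gradient descent moves in the -h' direction, i.e. w is decreasing.
The nearest critical point in that direction is w = -4, where h'' = 720 > 0 (a local minimum). The iterate converges there.

-4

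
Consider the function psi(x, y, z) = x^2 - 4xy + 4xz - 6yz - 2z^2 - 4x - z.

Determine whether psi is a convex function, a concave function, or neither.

neither

psi is quadratic, so its Hessian is the constant matrix H = [[2, -4, 4], [-4, 0, -6], [4, -6, -4]].
Leading principal minors: 2, -16, 184.
Neither pattern holds ⇒ H is indefinite ⇒ neither convex nor concave.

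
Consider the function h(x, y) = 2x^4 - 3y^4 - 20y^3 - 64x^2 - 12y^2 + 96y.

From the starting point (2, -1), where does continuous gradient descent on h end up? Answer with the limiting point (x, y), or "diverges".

(4, -2)

h is separable, so gradient descent decouples: x follows -∂h/∂x, y follows -∂h/∂y.
∂h/∂x = 8x(x - 4)(x + 4); at x=2 this is -192, so x increases.
∂h/∂y = -12(y - 1)(y + 2)(y + 4); at y=-1 this is 72, so y decreases.
x converges to its nearest critical value 4 (a local min of the x-part); y converges to -2. The iterate converges to (4, -2).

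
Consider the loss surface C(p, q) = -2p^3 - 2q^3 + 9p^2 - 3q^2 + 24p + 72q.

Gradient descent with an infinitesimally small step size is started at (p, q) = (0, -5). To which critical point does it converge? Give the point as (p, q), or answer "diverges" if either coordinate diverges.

C is separable, so gradient descent decouples: p follows -∂C/∂p, q follows -∂C/∂q.
∂C/∂p = -6(p - 4)(p + 1); at p=0 this is 24, so p decreases.
∂C/∂q = -6(q - 3)(q + 4); at q=-5 this is -48, so q increases.
p converges to its nearest critical value -1 (a local min of the p-part); q converges to -4. The iterate converges to (-1, -4).

(-1, -4)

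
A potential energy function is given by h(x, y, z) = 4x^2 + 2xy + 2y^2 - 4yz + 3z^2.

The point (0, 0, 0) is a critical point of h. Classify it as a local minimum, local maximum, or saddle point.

local minimum

The Hessian is constant: H = [[8, 2, 0], [2, 4, -4], [0, -4, 6]].
Leading principal minors: Δ₁ = 8, Δ₂ = 28, Δ₃ = 40.
All leading minors are positive, so H is positive definite: a local minimum.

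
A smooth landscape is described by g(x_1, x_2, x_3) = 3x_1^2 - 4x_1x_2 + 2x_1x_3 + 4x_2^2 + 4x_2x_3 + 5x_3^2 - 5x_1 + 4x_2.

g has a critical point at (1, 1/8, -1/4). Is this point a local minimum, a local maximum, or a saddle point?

local minimum

The Hessian is constant: H = [[6, -4, 2], [-4, 8, 4], [2, 4, 10]].
Leading principal minors: Δ₁ = 6, Δ₂ = 32, Δ₃ = 128.
All leading minors are positive, so H is positive definite: a local minimum.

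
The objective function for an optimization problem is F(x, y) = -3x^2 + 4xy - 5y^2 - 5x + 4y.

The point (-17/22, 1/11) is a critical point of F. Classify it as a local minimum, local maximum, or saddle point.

The Hessian of F is constant: H = [[-6, 4], [4, -10]].
det(H) = (-6)·(-10) − 4² = 44.
det(H) > 0 and tr(H) = -16 < 0, so H is negative definite and the point is a local maximum.

local maximum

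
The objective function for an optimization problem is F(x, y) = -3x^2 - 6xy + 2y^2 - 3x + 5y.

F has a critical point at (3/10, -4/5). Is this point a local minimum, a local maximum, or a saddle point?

saddle point

The Hessian of F is constant: H = [[-6, -6], [-6, 4]].
det(H) = (-6)·4 − (-6)² = -60.
Since det(H) < 0, H is indefinite and the critical point is a saddle point.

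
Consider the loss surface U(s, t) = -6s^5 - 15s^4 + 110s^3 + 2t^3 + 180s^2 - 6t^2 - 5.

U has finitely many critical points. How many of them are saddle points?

4

U separates as a function of s plus a function of t, so ∇U=0 decouples.
∂U/∂s = -30s(s - 3)(s + 1)(s + 4) = 0 at s ∈ {-4, -1, 0, 3}; ∂U/∂t = 6t(t - 2) = 0 at t ∈ {0, 2}.
The Hessian is diagonal: diag(U_ss, U_tt). Second derivatives: U_ss(-4)=2520, U_ss(-1)=-360, U_ss(0)=360, U_ss(3)=-2520; U_tt(0)=-12, U_tt(2)=12.
Saddle points occur where the two diagonal entries have opposite signs: (-4, 0), (-1, 2), (0, 0), (3, 2). Count: 4.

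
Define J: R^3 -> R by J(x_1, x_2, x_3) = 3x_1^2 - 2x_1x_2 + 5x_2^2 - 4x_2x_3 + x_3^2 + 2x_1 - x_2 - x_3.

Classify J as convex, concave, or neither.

convex

J is quadratic, so its Hessian is the constant matrix H = [[6, -2, 0], [-2, 10, -4], [0, -4, 2]].
Leading principal minors: 6, 56, 16.
All positive ⇒ H ≻ 0 ⇒ convex.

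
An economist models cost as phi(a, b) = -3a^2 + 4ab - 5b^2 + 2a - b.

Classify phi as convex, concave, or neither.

phi is quadratic, so its Hessian is the constant matrix H = [[-6, 4], [4, -10]].
det(H) = 44, tr(H) = -16.
det(H) > 0 and tr(H) < 0, so H is negative definite everywhere: concave.

concave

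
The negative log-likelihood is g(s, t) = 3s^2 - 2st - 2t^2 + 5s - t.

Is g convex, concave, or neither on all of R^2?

neither

g is quadratic, so its Hessian is the constant matrix H = [[6, -2], [-2, -4]].
det(H) = -28, tr(H) = 2.
det(H) < 0, so H is indefinite: neither convex nor concave.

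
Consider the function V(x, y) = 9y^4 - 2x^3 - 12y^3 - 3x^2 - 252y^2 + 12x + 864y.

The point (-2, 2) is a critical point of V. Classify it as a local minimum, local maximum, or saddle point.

saddle point

The mixed partial ∂²V/∂x∂y is 0, so the Hessian at any point is diag(V_xx, V_yy) = diag(-6(2x + 1), 36(3y^2 - 2y - 14)).
At (-2, 2): H = diag(18, -216).
The eigenvalues have opposite signs, so H is indefinite: a saddle point.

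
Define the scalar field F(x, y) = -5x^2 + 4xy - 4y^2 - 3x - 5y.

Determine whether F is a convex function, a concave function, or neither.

F is quadratic, so its Hessian is the constant matrix H = [[-10, 4], [4, -8]].
det(H) = 64, tr(H) = -18.
det(H) > 0 and tr(H) < 0, so H is negative definite everywhere: concave.

concave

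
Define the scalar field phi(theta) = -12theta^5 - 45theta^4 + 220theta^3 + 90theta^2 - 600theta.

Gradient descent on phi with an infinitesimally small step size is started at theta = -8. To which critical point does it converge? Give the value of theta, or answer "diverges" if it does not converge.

-5

phi'(theta) = -60(theta - 2)(theta - 1)(theta + 1)(theta + 5), so phi'(-8) = -113400.
Gradient descent moves in the -phi' direction, i.e. theta is increasing.
The nearest critical point in that direction is theta = -5, where phi'' = 10080 > 0 (a local minimum). The iterate converges there.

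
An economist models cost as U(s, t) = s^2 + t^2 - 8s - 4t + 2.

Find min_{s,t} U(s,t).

-18

U(s,t) separates as P(s) + Q(t) + 2, so its minimum is min P + min Q + 2.
P'(s) = 2s - 8 vanishes at s ∈ {4}; Q'(t) = 2(t - 2) vanishes at t ∈ {2}.
Local minima of P (where P''>0): P(4)=-16. Local minima of Q: Q(2)=-4.
So the global minimum of U is P(4) + Q(2) + 2 = -16 − 4 + 2 = -18, attained at (4, 2).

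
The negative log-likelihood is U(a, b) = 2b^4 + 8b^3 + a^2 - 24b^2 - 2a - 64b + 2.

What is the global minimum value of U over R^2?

-127

U(a,b) separates as P(a) + Q(b) + 2, so its minimum is min P + min Q + 2.
P'(a) = 2a - 2 vanishes at a ∈ {1}; Q'(b) = 8(b - 2)(b + 1)(b + 4) vanishes at b ∈ {-4, -1, 2}.
Local minima of P (where P''>0): P(1)=-1. Local minima of Q: Q(-4)=-128, Q(2)=-128.
So the global minimum of U is P(1) + Q(-4) + 2 = -1 − 128 + 2 = -127, attained at (1, -4).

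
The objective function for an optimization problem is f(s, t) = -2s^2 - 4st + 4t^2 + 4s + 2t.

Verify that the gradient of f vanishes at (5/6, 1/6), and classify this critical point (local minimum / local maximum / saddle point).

∇f = (-4s - 4t + 4, -4s + 8t + 2); substituting (5/6, 1/6) gives ∇f = (0, 0), so (5/6, 1/6) is indeed a critical point.
The Hessian of f is constant: H = [[-4, -4], [-4, 8]].
det(H) = (-4)·8 − (-4)² = -48.
Since det(H) < 0, H is indefinite and the critical point is a saddle point.

saddle point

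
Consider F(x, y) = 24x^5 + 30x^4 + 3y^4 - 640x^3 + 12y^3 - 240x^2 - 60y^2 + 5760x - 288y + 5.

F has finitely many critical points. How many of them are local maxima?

F separates as a function of x plus a function of y, so ∇F=0 decouples.
∂F/∂x = 120(x - 3)(x - 2)(x + 2)(x + 4) = 0 at x ∈ {-4, -2, 2, 3}; ∂F/∂y = 12(y - 3)(y + 2)(y + 4) = 0 at y ∈ {-4, -2, 3}.
The Hessian is diagonal: diag(F_xx, F_yy). Second derivatives: F_xx(-4)=-10080, F_xx(-2)=4800, F_xx(2)=-2880, F_xx(3)=4200; F_yy(-4)=168, F_yy(-2)=-120, F_yy(3)=420.
Local maxima occur where both diagonal entries negative: (-4, -2), (2, -2). Count: 2.

2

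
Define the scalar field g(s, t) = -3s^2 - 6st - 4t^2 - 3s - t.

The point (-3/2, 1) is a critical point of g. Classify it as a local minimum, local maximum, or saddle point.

local maximum

The Hessian of g is constant: H = [[-6, -6], [-6, -8]].
det(H) = (-6)·(-8) − (-6)² = 12.
det(H) > 0 and tr(H) = -14 < 0, so H is negative definite and the point is a local maximum.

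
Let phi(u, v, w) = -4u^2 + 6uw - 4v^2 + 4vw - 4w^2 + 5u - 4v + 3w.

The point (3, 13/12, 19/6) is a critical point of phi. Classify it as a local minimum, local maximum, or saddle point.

The Hessian is constant: H = [[-8, 0, 6], [0, -8, 4], [6, 4, -8]].
Leading principal minors: Δ₁ = -8, Δ₂ = 64, Δ₃ = -96.
The minors alternate sign starting negative (−, +, −), so H is negative definite: a local maximum.

local maximum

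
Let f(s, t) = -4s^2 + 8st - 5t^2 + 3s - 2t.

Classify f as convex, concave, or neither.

concave

f is quadratic, so its Hessian is the constant matrix H = [[-8, 8], [8, -10]].
det(H) = 16, tr(H) = -18.
det(H) > 0 and tr(H) < 0, so H is negative definite everywhere: concave.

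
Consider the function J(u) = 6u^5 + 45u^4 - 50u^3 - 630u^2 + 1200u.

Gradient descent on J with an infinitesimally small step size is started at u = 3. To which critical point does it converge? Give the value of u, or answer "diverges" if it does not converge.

J'(u) = 30(u - 2)(u - 1)(u + 4)(u + 5), so J'(3) = 3360.
Gradient descent moves in the -J' direction, i.e. u is decreasing.
The nearest critical point in that direction is u = 2, where J'' = 1260 > 0 (a local minimum). The iterate converges there.

2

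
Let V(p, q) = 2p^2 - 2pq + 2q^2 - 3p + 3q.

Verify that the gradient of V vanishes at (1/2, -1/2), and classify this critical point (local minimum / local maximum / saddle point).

∇V = (4p - 2q - 3, -2p + 4q + 3); substituting (1/2, -1/2) gives ∇V = (0, 0), so (1/2, -1/2) is indeed a critical point.
The Hessian of V is constant: H = [[4, -2], [-2, 4]].
det(H) = 4·4 − (-2)² = 12.
det(H) > 0 and tr(H) = 8 > 0, so H is positive definite and the point is a local minimum.

local minimum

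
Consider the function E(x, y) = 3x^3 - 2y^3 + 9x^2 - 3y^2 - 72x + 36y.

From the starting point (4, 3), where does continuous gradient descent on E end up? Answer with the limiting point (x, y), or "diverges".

E is separable, so gradient descent decouples: x follows -∂E/∂x, y follows -∂E/∂y.
∂E/∂x = 9(x - 2)(x + 4); at x=4 this is 144, so x decreases.
∂E/∂y = -6(y - 2)(y + 3); at y=3 this is -36, so y increases.
The y-coordinate has no critical point in that direction and runs off to infinity.

diverges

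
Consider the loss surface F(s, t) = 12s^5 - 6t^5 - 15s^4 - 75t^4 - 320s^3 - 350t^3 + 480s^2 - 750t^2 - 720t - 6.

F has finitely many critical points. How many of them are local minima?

4

F separates as a function of s plus a function of t, so ∇F=0 decouples.
∂F/∂s = 60s(s - 4)(s - 1)(s + 4) = 0 at s ∈ {-4, 0, 1, 4}; ∂F/∂t = -30(t + 1)(t + 2)(t + 3)(t + 4) = 0 at t ∈ {-4, -3, -2, -1}.
The Hessian is diagonal: diag(F_ss, F_tt). Second derivatives: F_ss(-4)=-9600, F_ss(0)=960, F_ss(1)=-900, F_ss(4)=5760; F_tt(-4)=180, F_tt(-3)=-60, F_tt(-2)=60, F_tt(-1)=-180.
Local minima occur where both diagonal entries positive: (0, -4), (0, -2), (4, -4), (4, -2). Count: 4.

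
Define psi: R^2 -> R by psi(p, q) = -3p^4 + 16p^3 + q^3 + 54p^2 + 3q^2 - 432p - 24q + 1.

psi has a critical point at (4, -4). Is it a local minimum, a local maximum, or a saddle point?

The mixed partial ∂²psi/∂p∂q is 0, so the Hessian at any point is diag(psi_pp, psi_qq) = diag(12(-3p^2 + 8p + 9), 6(q + 1)).
At (4, -4): H = diag(-84, -18).
Both eigenvalues are negative, so H is negative definite: a local maximum.

local maximum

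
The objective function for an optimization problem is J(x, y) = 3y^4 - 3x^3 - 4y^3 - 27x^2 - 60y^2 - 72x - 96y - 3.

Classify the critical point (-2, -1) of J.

local maximum

The mixed partial ∂²J/∂x∂y is 0, so the Hessian at any point is diag(J_xx, J_yy) = diag(-18(x + 3), 12(3y^2 - 2y - 10)).
At (-2, -1): H = diag(-18, -60).
Both eigenvalues are negative, so H is negative definite: a local maximum.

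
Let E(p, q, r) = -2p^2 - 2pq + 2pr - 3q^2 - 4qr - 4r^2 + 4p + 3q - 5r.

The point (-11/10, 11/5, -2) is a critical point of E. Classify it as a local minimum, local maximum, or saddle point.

The Hessian is constant: H = [[-4, -2, 2], [-2, -6, -4], [2, -4, -8]].
Leading principal minors: Δ₁ = -4, Δ₂ = 20, Δ₃ = -40.
The minors alternate sign starting negative (−, +, −), so H is negative definite: a local maximum.

local maximum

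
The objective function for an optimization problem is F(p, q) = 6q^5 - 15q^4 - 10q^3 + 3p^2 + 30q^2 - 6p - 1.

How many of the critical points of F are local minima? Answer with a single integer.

F separates as a function of p plus a function of q, so ∇F=0 decouples.
∂F/∂p = 6(p - 1) = 0 at p ∈ {1}; ∂F/∂q = 30q(q - 2)(q - 1)(q + 1) = 0 at q ∈ {-1, 0, 1, 2}.
The Hessian is diagonal: diag(F_pp, F_qq). Second derivatives: F_pp(1)=6; F_qq(-1)=-180, F_qq(0)=60, F_qq(1)=-60, F_qq(2)=180.
Local minima occur where both diagonal entries positive: (1, 0), (1, 2). Count: 2.

2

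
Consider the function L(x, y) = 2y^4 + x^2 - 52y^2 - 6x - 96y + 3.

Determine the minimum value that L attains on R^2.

-710

L(x,y) separates as P(x) + Q(y) + 3, so its minimum is min P + min Q + 3.
P'(x) = 2x - 6 vanishes at x ∈ {3}; Q'(y) = 8(y - 4)(y + 1)(y + 3) vanishes at y ∈ {-3, -1, 4}.
Local minima of P (where P''>0): P(3)=-9. Local minima of Q: Q(-3)=-18, Q(4)=-704.
So the global minimum of L is P(3) + Q(4) + 3 = -9 − 704 + 3 = -710, attained at (3, 4).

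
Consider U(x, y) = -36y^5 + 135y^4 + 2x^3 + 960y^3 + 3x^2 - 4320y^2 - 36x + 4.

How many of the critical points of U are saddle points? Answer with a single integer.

U separates as a function of x plus a function of y, so ∇U=0 decouples.
∂U/∂x = 6(x - 2)(x + 3) = 0 at x ∈ {-3, 2}; ∂U/∂y = -180y(y - 4)(y - 3)(y + 4) = 0 at y ∈ {-4, 0, 3, 4}.
The Hessian is diagonal: diag(U_xx, U_yy). Second derivatives: U_xx(-3)=-30, U_xx(2)=30; U_yy(-4)=40320, U_yy(0)=-8640, U_yy(3)=3780, U_yy(4)=-5760.
Saddle points occur where the two diagonal entries have opposite signs: (-3, -4), (-3, 3), (2, 0), (2, 4). Count: 4.

4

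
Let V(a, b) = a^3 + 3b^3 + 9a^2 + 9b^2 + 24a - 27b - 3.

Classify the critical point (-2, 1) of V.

The mixed partial ∂²V/∂a∂b is 0, so the Hessian at any point is diag(V_aa, V_bb) = diag(6(a + 3), 18(b + 1)).
At (-2, 1): H = diag(6, 36).
Both eigenvalues are positive, so H is positive definite: a local minimum.

local minimum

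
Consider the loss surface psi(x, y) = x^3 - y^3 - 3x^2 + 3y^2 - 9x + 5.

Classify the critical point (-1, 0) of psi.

The mixed partial ∂²psi/∂x∂y is 0, so the Hessian at any point is diag(psi_xx, psi_yy) = diag(6(x - 1), 6(-y + 1)).
At (-1, 0): H = diag(-12, 6).
The eigenvalues have opposite signs, so H is indefinite: a saddle point.

saddle point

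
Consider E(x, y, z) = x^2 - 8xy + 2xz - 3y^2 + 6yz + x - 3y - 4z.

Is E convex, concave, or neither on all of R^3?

E is quadratic, so its Hessian is the constant matrix H = [[2, -8, 2], [-8, -6, 6], [2, 6, 0]].
Leading principal minors: 2, -76, -240.
Neither pattern holds ⇒ H is indefinite ⇒ neither convex nor concave.

neither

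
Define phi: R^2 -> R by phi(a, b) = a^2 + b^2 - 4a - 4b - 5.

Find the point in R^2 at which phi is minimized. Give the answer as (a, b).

phi(a,b) separates as P(a) + Q(b) − 5, so its minimum is min P + min Q − 5.
P'(a) = 2a - 4 vanishes at a ∈ {2}; Q'(b) = 2b - 4 vanishes at b ∈ {2}.
Local minima of P (where P''>0): P(2)=-4. Local minima of Q: Q(2)=-4.
So the global minimum of phi is P(2) + Q(2) − 5 = -4 − 4 − 5 = -13, attained at (2, 2).

(2, 2)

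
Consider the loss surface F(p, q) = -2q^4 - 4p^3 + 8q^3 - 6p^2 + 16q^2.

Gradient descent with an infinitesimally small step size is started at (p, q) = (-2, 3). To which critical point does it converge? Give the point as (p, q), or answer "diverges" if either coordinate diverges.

(-1, 0)

F is separable, so gradient descent decouples: p follows -∂F/∂p, q follows -∂F/∂q.
∂F/∂p = -12p(p + 1); at p=-2 this is -24, so p increases.
∂F/∂q = -8q(q - 4)(q + 1); at q=3 this is 96, so q decreases.
p converges to its nearest critical value -1 (a local min of the p-part); q converges to 0. The iterate converges to (-1, 0).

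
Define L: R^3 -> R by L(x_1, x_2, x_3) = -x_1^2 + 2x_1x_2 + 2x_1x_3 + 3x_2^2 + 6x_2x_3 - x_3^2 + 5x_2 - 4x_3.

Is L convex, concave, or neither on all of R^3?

L is quadratic, so its Hessian is the constant matrix H = [[-2, 2, 2], [2, 6, 6], [2, 6, -2]].
Leading principal minors: -2, -16, 128.
Neither pattern holds ⇒ H is indefinite ⇒ neither convex nor concave.

neither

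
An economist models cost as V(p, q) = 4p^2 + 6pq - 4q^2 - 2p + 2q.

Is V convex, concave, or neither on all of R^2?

V is quadratic, so its Hessian is the constant matrix H = [[8, 6], [6, -8]].
det(H) = -100, tr(H) = 0.
det(H) < 0, so H is indefinite: neither convex nor concave.

neither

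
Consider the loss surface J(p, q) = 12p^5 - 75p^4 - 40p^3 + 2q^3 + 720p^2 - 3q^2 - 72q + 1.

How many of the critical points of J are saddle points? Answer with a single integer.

J separates as a function of p plus a function of q, so ∇J=0 decouples.
∂J/∂p = 60p(p - 4)(p - 3)(p + 2) = 0 at p ∈ {-2, 0, 3, 4}; ∂J/∂q = 6(q - 4)(q + 3) = 0 at q ∈ {-3, 4}.
The Hessian is diagonal: diag(J_pp, J_qq). Second derivatives: J_pp(-2)=-3600, J_pp(0)=1440, J_pp(3)=-900, J_pp(4)=1440; J_qq(-3)=-42, J_qq(4)=42.
Saddle points occur where the two diagonal entries have opposite signs: (-2, 4), (0, -3), (3, 4), (4, -3). Count: 4.

4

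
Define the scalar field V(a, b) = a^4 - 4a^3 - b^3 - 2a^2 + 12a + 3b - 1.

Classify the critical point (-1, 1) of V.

saddle point

The mixed partial ∂²V/∂a∂b is 0, so the Hessian at any point is diag(V_aa, V_bb) = diag(4(3a^2 - 6a - 1), -6b).
At (-1, 1): H = diag(32, -6).
The eigenvalues have opposite signs, so H is indefinite: a saddle point.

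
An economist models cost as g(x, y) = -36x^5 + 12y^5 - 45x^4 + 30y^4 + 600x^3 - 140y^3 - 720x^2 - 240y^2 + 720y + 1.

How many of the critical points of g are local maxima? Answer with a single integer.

g separates as a function of x plus a function of y, so ∇g=0 decouples.
∂g/∂x = -180x(x - 2)(x - 1)(x + 4) = 0 at x ∈ {-4, 0, 1, 2}; ∂g/∂y = 60(y - 2)(y - 1)(y + 2)(y + 3) = 0 at y ∈ {-3, -2, 1, 2}.
The Hessian is diagonal: diag(g_xx, g_yy). Second derivatives: g_xx(-4)=21600, g_xx(0)=-1440, g_xx(1)=900, g_xx(2)=-2160; g_yy(-3)=-1200, g_yy(-2)=720, g_yy(1)=-720, g_yy(2)=1200.
Local maxima occur where both diagonal entries negative: (0, -3), (0, 1), (2, -3), (2, 1). Count: 4.

4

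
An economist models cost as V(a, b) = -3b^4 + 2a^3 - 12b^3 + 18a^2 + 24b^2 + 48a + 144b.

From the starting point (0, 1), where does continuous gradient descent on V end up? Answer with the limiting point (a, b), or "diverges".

V is separable, so gradient descent decouples: a follows -∂V/∂a, b follows -∂V/∂b.
∂V/∂a = 6(a + 2)(a + 4); at a=0 this is 48, so a decreases.
∂V/∂b = -12(b - 2)(b + 2)(b + 3); at b=1 this is 144, so b decreases.
a converges to its nearest critical value -2 (a local min of the a-part); b converges to -2. The iterate converges to (-2, -2).

(-2, -2)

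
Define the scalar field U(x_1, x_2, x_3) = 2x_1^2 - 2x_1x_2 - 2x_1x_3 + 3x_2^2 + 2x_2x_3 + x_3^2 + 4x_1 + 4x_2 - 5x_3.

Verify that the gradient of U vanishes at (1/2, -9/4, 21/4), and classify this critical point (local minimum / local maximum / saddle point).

∇U = (4x_1 - 2x_2 - 2x_3 + 4, -2x_1 + 6x_2 + 2x_3 + 4, -2x_1 + 2x_2 + 2x_3 - 5); substituting (1/2, -9/4, 21/4) gives ∇U = (0, 0, 0), so (1/2, -9/4, 21/4) is indeed a critical point.
The Hessian is constant: H = [[4, -2, -2], [-2, 6, 2], [-2, 2, 2]].
Leading principal minors: Δ₁ = 4, Δ₂ = 20, Δ₃ = 16.
All leading minors are positive, so H is positive definite: a local minimum.

local minimum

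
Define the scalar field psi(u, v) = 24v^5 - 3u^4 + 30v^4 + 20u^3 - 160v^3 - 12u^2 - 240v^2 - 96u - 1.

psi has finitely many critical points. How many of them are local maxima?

4

psi separates as a function of u plus a function of v, so ∇psi=0 decouples.
∂psi/∂u = -12(u - 4)(u - 2)(u + 1) = 0 at u ∈ {-1, 2, 4}; ∂psi/∂v = 120v(v - 2)(v + 1)(v + 2) = 0 at v ∈ {-2, -1, 0, 2}.
The Hessian is diagonal: diag(psi_uu, psi_vv). Second derivatives: psi_uu(-1)=-180, psi_uu(2)=72, psi_uu(4)=-120; psi_vv(-2)=-960, psi_vv(-1)=360, psi_vv(0)=-480, psi_vv(2)=2880.
Local maxima occur where both diagonal entries negative: (-1, -2), (-1, 0), (4, -2), (4, 0). Count: 4.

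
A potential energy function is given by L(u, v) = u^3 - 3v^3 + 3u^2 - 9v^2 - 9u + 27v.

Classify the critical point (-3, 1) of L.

local maximum

The mixed partial ∂²L/∂u∂v is 0, so the Hessian at any point is diag(L_uu, L_vv) = diag(6(u + 1), -18(v + 1)).
At (-3, 1): H = diag(-12, -36).
Both eigenvalues are negative, so H is negative definite: a local maximum.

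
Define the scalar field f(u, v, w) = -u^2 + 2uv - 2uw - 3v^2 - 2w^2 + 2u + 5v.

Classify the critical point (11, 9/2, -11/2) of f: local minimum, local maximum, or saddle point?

local maximum

The Hessian is constant: H = [[-2, 2, -2], [2, -6, 0], [-2, 0, -4]].
Leading principal minors: Δ₁ = -2, Δ₂ = 8, Δ₃ = -8.
The minors alternate sign starting negative (−, +, −), so H is negative definite: a local maximum.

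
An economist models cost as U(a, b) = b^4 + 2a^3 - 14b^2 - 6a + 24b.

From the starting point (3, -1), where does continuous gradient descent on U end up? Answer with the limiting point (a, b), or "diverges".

(1, -3)

U is separable, so gradient descent decouples: a follows -∂U/∂a, b follows -∂U/∂b.
∂U/∂a = 6(a - 1)(a + 1); at a=3 this is 48, so a decreases.
∂U/∂b = 4(b - 2)(b - 1)(b + 3); at b=-1 this is 48, so b decreases.
a converges to its nearest critical value 1 (a local min of the a-part); b converges to -3. The iterate converges to (1, -3).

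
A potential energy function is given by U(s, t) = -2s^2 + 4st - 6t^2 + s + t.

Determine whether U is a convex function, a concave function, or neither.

U is quadratic, so its Hessian is the constant matrix H = [[-4, 4], [4, -12]].
det(H) = 32, tr(H) = -16.
det(H) > 0 and tr(H) < 0, so H is negative definite everywhere: concave.

concave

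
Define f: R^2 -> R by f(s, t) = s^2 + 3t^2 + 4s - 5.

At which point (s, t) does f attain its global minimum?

(-2, 0)

f(s,t) separates as P(s) + Q(t) − 5, so its minimum is min P + min Q − 5.
P'(s) = 2s + 4 vanishes at s ∈ {-2}; Q'(t) = 6t vanishes at t ∈ {0}.
Local minima of P (where P''>0): P(-2)=-4. Local minima of Q: Q(0)=0.
So the global minimum of f is P(-2) + Q(0) − 5 = -4 + 0 − 5 = -9, attained at (-2, 0).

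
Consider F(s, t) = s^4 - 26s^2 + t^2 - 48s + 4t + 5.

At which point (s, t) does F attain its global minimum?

(4, -2)

F(s,t) separates as P(s) + Q(t) + 5, so its minimum is min P + min Q + 5.
P'(s) = 4(s - 4)(s + 1)(s + 3) vanishes at s ∈ {-3, -1, 4}; Q'(t) = 2(t + 2) vanishes at t ∈ {-2}.
Local minima of P (where P''>0): P(-3)=-9, P(4)=-352. Local minima of Q: Q(-2)=-4.
So the global minimum of F is P(4) + Q(-2) + 5 = -352 − 4 + 5 = -351, attained at (4, -2).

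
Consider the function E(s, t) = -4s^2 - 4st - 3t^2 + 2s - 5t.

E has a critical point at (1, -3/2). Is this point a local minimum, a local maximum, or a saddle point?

local maximum

The Hessian of E is constant: H = [[-8, -4], [-4, -6]].
det(H) = (-8)·(-6) − (-4)² = 32.
det(H) > 0 and tr(H) = -14 < 0, so H is negative definite and the point is a local maximum.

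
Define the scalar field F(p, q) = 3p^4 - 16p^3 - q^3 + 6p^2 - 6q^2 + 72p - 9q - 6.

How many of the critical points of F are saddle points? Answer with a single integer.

F separates as a function of p plus a function of q, so ∇F=0 decouples.
∂F/∂p = 12(p - 3)(p - 2)(p + 1) = 0 at p ∈ {-1, 2, 3}; ∂F/∂q = -3(q + 1)(q + 3) = 0 at q ∈ {-3, -1}.
The Hessian is diagonal: diag(F_pp, F_qq). Second derivatives: F_pp(-1)=144, F_pp(2)=-36, F_pp(3)=48; F_qq(-3)=6, F_qq(-1)=-6.
Saddle points occur where the two diagonal entries have opposite signs: (-1, -1), (2, -3), (3, -1). Count: 3.

3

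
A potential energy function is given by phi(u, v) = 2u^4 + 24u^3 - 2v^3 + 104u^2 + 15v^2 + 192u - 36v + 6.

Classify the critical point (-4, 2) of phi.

The mixed partial ∂²phi/∂u∂v is 0, so the Hessian at any point is diag(phi_uu, phi_vv) = diag(8(3u^2 + 18u + 26), 6(-2v + 5)).
At (-4, 2): H = diag(16, 6).
Both eigenvalues are positive, so H is positive definite: a local minimum.

local minimum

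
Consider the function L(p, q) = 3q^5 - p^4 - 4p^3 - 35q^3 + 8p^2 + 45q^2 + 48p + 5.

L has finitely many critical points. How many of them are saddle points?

L separates as a function of p plus a function of q, so ∇L=0 decouples.
∂L/∂p = -4(p - 2)(p + 2)(p + 3) = 0 at p ∈ {-3, -2, 2}; ∂L/∂q = 15q(q - 2)(q - 1)(q + 3) = 0 at q ∈ {-3, 0, 1, 2}.
The Hessian is diagonal: diag(L_pp, L_qq). Second derivatives: L_pp(-3)=-20, L_pp(-2)=16, L_pp(2)=-80; L_qq(-3)=-900, L_qq(0)=90, L_qq(1)=-60, L_qq(2)=150.
Saddle points occur where the two diagonal entries have opposite signs: (-3, 0), (-3, 2), (-2, -3), (-2, 1), (2, 0), (2, 2). Count: 6.

6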